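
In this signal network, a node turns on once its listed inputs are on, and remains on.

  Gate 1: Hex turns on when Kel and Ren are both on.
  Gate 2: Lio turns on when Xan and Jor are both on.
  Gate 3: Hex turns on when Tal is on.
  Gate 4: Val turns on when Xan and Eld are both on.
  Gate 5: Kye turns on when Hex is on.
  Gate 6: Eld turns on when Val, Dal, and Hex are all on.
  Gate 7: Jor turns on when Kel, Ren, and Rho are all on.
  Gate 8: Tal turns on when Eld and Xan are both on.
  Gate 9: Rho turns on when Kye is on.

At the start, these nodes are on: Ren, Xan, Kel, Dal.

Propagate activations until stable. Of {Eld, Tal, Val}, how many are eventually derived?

0

Eld would need Val, Dal, and Hex (Gate 6), but Val never turns on.
Tal would need Eld and Xan (Gate 8), but Eld never turns on.
Val would need Xan and Eld (Gate 4), but Eld never turns on.
None of the 3 are reached.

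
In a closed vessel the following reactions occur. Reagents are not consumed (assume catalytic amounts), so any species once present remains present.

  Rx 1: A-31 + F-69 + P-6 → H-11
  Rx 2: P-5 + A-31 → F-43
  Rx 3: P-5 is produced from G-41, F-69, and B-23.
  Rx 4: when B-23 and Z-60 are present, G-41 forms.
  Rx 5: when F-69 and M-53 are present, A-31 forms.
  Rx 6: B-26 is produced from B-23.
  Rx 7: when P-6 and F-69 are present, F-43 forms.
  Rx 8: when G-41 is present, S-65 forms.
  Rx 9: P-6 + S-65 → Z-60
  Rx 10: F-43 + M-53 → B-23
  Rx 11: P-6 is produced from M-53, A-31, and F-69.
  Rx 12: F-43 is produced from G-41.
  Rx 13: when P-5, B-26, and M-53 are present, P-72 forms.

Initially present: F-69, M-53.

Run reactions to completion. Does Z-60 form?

Z-60 would need P-6 and S-65 (Rx 9), but S-65 never forms.

No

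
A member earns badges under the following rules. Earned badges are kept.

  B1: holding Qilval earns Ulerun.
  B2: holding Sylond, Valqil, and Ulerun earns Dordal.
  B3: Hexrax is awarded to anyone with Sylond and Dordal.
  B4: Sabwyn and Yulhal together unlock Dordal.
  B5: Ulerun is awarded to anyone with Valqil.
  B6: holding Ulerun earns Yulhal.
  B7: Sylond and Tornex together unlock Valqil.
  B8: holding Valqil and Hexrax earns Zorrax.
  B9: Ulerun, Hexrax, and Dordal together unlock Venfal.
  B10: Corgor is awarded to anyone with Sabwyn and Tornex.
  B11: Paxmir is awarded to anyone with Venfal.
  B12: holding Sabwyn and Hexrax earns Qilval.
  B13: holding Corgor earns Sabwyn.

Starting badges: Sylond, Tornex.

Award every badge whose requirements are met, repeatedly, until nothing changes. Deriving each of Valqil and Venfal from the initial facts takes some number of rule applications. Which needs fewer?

Valqil: With Sylond and Tornex, Valqil is earned (B7). [1 rule application]
Venfal: With Sylond and Tornex, Valqil is earned (B7). With Valqil, Ulerun is earned (B5). With Sylond, Valqil, and Ulerun, Dordal is earned (B2). With Sylond and Dordal, Hexrax is earned (B3). With Ulerun, Hexrax, and Dordal, Venfal is earned (B9). [5 rule applications]
Valqil needs fewer.

Valqil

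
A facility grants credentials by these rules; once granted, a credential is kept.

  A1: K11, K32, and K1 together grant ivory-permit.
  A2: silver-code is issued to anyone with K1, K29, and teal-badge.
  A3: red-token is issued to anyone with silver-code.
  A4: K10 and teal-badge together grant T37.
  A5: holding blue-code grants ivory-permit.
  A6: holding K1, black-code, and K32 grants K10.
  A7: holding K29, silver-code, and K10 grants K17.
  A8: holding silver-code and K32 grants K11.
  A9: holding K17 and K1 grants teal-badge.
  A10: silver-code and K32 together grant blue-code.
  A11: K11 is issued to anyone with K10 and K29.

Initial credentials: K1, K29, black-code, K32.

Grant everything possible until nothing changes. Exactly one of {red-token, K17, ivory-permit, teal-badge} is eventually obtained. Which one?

ivory-permit

Holding K1, black-code, and K32 grants K10 (A6).
Holding K10 and K29 grants K11 (A11).
Holding K11, K32, and K1 grants ivory-permit (A1).
K17 would need K29, silver-code, and K10 (A7), but silver-code is never granted. red-token would need silver-code (A3), but silver-code is never granted. teal-badge would need K17 and K1 (A9), but K17 is never granted.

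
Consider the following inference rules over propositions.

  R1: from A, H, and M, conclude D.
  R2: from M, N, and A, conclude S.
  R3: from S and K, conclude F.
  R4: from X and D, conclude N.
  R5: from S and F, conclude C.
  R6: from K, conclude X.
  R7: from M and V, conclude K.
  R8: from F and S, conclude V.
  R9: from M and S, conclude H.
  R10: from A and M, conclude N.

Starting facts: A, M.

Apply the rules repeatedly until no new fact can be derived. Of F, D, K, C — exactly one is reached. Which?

A and M hold, so N follows (R10).
From M, N, and A, R2 gives S.
M and S hold, so H follows (R9).
From A, H, and M, R1 gives D.
C would need S and F (R5), but F is never established. F would need S and K (R3), but K is never established. K would need M and V (R7), but V is never established.

D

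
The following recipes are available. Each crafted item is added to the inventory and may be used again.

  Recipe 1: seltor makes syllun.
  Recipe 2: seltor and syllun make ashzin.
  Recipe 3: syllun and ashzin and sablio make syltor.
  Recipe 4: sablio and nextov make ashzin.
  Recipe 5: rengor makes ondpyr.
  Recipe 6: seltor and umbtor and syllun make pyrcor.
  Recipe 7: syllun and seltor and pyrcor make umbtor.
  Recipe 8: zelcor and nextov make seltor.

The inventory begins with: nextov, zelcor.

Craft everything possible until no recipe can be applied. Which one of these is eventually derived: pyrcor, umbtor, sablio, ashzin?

Using Recipe 8, zelcor and nextov make seltor.
Using Recipe 1, seltor makes syllun.
Using Recipe 2, seltor and syllun make ashzin.
pyrcor would need seltor, umbtor, and syllun (Recipe 6), but umbtor is never obtained. umbtor would need syllun, seltor, and pyrcor (Recipe 7), but pyrcor is never obtained. No rule produces sablio, and it is not given.

ashzin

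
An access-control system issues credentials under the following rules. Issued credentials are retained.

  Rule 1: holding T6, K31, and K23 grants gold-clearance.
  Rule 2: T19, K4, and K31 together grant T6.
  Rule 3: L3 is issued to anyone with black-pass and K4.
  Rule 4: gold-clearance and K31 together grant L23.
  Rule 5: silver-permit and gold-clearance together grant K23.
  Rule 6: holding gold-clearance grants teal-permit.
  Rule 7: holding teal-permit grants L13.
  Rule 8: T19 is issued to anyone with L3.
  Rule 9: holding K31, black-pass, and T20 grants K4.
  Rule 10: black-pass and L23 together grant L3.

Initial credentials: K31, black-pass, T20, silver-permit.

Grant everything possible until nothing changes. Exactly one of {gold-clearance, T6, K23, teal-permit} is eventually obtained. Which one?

T6

Holding K31, black-pass, and T20 grants K4 (Rule 9).
Holding black-pass and K4 grants L3 (Rule 3).
Holding L3 grants T19 (Rule 8).
Holding T19, K4, and K31 grants T6 (Rule 2).
gold-clearance would need T6, K31, and K23 (Rule 1), but K23 is never granted. K23 would need silver-permit and gold-clearance (Rule 5), but gold-clearance is never granted. teal-permit would need gold-clearance (Rule 6), but gold-clearance is never granted.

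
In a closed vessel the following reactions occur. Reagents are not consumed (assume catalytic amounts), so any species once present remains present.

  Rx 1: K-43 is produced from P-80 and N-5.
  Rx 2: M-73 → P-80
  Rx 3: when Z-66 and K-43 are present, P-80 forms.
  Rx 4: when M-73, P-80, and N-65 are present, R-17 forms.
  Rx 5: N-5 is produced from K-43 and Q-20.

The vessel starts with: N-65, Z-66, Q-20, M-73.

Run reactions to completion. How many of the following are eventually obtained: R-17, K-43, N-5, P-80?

2

M-73 present → P-80 forms (Rx 2).
M-73, P-80, and N-65 present → R-17 forms (Rx 4).
R-17: reached.
K-43 would need P-80 and N-5 (Rx 1), but N-5 never forms.
N-5 would need K-43 and Q-20 (Rx 5), but K-43 never forms.
P-80: reached.
Reached: R-17 and P-80 — 2 of the 4.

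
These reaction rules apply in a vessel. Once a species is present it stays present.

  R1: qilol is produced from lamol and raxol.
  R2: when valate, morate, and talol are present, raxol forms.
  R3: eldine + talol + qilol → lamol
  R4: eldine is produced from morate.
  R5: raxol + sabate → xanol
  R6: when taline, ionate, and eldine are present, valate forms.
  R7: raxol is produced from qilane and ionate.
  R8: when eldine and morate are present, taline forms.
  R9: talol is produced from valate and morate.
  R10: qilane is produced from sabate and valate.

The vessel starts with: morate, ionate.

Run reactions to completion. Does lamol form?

No

lamol would need eldine, talol, and qilol (R3), but qilol never forms.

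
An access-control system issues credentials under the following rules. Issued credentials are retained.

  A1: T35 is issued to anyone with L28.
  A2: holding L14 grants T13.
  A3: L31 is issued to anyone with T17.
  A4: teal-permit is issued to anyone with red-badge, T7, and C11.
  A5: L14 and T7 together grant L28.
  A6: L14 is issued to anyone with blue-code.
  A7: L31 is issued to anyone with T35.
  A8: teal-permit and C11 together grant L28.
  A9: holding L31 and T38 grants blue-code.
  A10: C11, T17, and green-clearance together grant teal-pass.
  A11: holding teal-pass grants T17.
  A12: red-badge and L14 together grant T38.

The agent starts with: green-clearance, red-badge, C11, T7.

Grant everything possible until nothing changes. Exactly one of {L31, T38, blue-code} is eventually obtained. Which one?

L31

Holding red-badge, T7, and C11 grants teal-permit (A4).
Holding teal-permit and C11 grants L28 (A8).
Holding L28 grants T35 (A1).
Holding T35 grants L31 (A7).
T38 would need red-badge and L14 (A12), but L14 is never granted. blue-code would need L31 and T38 (A9), but T38 is never granted.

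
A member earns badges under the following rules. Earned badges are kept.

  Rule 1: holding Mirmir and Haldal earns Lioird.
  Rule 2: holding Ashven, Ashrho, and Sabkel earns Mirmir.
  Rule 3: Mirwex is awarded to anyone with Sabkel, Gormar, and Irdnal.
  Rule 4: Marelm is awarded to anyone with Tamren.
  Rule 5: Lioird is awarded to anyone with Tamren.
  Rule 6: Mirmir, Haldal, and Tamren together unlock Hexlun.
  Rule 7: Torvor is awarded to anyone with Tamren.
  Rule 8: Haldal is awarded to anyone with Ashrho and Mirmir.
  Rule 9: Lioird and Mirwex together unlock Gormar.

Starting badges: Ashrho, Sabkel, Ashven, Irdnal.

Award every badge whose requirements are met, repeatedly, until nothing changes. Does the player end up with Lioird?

Yes

With Ashven, Ashrho, and Sabkel, Mirmir is earned (Rule 2).
With Ashrho and Mirmir, Haldal is earned (Rule 8).
With Mirmir and Haldal, Lioird is earned (Rule 1).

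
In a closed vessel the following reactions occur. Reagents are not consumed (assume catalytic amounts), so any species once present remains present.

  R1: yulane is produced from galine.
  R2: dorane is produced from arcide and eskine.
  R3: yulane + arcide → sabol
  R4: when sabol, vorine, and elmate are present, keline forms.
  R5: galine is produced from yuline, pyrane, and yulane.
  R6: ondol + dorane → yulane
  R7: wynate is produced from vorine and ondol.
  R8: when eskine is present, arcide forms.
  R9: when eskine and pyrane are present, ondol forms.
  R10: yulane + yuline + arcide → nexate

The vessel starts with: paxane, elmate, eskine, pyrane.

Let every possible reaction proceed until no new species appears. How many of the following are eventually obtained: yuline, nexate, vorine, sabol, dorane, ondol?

3

eskine and pyrane present → ondol forms (R9).
eskine present → arcide forms (R8).
arcide and eskine present → dorane forms (R2).
ondol and dorane present → yulane forms (R6).
yulane and arcide present → sabol forms (R3).
No rule produces yuline, and it is not given.
nexate would need yulane, yuline, and arcide (R10), but yuline never forms.
No rule produces vorine, and it is not given.
sabol: reached.
dorane: reached.
ondol: reached.
Reached: sabol, dorane, and ondol — 3 of the 6.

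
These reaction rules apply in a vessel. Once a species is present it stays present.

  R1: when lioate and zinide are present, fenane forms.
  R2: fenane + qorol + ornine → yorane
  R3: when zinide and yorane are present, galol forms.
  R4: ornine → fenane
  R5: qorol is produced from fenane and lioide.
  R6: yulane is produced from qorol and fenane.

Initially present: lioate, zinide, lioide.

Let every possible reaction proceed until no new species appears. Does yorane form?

No

yorane would need fenane, qorol, and ornine (R2), but ornine never forms.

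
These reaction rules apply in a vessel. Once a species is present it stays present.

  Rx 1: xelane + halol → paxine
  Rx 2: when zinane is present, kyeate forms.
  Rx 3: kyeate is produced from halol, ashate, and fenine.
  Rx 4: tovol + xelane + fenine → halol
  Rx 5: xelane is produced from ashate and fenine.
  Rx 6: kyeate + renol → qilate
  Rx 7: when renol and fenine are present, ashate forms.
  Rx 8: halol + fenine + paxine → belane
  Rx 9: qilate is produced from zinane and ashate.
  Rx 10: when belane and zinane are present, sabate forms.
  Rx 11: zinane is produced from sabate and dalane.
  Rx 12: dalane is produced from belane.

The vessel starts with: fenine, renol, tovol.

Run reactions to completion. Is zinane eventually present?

zinane would need sabate and dalane (Rx 11), but sabate never forms.

No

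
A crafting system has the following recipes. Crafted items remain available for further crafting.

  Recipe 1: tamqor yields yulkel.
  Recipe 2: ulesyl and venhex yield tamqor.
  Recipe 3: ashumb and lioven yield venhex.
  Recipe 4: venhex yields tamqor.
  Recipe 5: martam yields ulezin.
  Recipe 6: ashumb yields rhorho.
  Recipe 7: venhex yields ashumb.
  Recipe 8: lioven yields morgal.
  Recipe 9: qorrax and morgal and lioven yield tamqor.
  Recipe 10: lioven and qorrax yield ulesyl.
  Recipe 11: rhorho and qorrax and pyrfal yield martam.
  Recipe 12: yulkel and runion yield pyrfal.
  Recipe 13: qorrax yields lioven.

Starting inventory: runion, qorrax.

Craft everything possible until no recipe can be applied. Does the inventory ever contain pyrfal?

Yes

Using Recipe 13, qorrax makes lioven.
lioven → morgal (Recipe 8).
qorrax and morgal and lioven → tamqor (Recipe 9).
Using Recipe 1, tamqor makes yulkel.
Using Recipe 12, yulkel and runion make pyrfal.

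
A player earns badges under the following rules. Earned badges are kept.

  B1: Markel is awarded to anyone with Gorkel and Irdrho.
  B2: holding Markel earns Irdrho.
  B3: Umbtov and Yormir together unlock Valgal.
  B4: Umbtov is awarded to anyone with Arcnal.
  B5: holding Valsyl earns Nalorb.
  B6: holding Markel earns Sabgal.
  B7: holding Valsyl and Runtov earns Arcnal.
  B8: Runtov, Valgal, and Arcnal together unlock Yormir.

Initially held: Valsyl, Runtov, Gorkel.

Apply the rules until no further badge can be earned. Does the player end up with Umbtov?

With Valsyl and Runtov, Arcnal is earned (B7).
With Arcnal, Umbtov is earned (B4).

Yes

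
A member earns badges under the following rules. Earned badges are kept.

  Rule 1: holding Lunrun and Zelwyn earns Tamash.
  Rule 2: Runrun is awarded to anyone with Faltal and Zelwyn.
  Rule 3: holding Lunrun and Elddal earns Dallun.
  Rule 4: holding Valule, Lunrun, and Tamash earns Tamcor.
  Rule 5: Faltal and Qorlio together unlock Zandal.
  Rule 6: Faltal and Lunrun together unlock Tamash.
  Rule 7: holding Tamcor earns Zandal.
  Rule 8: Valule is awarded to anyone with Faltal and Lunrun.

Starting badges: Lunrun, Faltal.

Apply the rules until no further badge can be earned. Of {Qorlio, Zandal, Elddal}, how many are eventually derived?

1

With Faltal and Lunrun, Tamash is earned (Rule 6).
With Faltal and Lunrun, Valule is earned (Rule 8).
With Valule, Lunrun, and Tamash, Tamcor is earned (Rule 4).
With Tamcor, Zandal is earned (Rule 7).
No rule produces Qorlio, and it is not given.
Zandal: reached.
No rule produces Elddal, and it is not given.
Reached: Zandal — 1 of the 3.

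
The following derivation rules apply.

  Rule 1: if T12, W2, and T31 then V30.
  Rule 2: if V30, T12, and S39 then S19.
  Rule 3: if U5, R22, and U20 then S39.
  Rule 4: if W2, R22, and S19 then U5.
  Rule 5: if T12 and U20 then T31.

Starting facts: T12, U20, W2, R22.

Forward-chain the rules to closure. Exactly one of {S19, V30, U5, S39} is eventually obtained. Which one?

T12 and U20 hold, so T31 follows (Rule 5).
From T12, W2, and T31, Rule 1 gives V30.
U5 would need W2, R22, and S19 (Rule 4), but S19 is never established. S19 would need V30, T12, and S39 (Rule 2), but S39 is never established. S39 would need U5, R22, and U20 (Rule 3), but U5 is never established.

V30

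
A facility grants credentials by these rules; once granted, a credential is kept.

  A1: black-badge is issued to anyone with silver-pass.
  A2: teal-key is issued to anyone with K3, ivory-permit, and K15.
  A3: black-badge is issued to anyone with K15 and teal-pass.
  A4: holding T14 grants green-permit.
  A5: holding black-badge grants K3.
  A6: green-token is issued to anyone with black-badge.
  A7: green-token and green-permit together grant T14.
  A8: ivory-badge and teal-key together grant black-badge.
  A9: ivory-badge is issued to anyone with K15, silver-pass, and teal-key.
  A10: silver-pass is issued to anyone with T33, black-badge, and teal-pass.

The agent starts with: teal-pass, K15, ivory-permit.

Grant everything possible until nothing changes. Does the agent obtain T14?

No

T14 would need green-token and green-permit (A7), but green-permit is never granted.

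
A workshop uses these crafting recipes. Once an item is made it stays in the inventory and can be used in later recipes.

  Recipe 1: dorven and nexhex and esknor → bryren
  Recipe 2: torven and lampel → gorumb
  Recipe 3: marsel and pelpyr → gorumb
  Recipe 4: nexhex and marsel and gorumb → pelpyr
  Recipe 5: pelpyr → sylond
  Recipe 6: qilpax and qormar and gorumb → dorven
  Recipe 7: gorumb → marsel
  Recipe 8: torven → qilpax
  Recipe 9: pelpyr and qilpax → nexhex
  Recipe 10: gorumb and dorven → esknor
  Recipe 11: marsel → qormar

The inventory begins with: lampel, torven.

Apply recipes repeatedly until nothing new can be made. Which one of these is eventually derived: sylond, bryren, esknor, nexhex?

Using Recipe 8, torven makes qilpax.
torven and lampel → gorumb (Recipe 2).
Using Recipe 7, gorumb makes marsel.
Using Recipe 11, marsel makes qormar.
qilpax and qormar and gorumb → dorven (Recipe 6).
gorumb and dorven → esknor (Recipe 10).
nexhex would need pelpyr and qilpax (Recipe 9), but pelpyr is never obtained. sylond would need pelpyr (Recipe 5), but pelpyr is never obtained. bryren would need dorven, nexhex, and esknor (Recipe 1), but nexhex is never obtained.

esknor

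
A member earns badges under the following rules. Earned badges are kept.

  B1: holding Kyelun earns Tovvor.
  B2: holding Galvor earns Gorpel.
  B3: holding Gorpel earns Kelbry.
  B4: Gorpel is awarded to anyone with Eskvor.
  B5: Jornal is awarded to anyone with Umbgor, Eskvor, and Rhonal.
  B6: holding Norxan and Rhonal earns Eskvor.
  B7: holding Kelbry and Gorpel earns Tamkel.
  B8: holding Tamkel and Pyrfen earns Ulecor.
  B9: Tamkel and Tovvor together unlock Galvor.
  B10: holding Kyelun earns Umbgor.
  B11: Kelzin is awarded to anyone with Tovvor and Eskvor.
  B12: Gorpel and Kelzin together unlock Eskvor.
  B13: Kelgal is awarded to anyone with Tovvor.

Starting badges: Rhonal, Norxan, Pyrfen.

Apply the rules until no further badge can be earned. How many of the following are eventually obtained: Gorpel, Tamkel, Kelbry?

3

With Norxan and Rhonal, Eskvor is earned (B6).
With Eskvor, Gorpel is earned (B4).
With Gorpel, Kelbry is earned (B3).
With Kelbry and Gorpel, Tamkel is earned (B7).
Gorpel: reached.
Tamkel: reached.
Kelbry: reached.
All 3 are reached.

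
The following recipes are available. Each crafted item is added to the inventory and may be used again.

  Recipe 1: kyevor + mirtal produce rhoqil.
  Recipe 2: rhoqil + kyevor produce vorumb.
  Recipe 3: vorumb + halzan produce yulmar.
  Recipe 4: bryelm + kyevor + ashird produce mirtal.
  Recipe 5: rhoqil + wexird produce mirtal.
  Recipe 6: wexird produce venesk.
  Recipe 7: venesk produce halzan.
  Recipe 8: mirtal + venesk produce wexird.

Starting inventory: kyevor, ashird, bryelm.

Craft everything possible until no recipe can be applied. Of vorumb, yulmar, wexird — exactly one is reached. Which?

vorumb

Using Recipe 4, bryelm, kyevor, and ashird make mirtal.
Using Recipe 1, kyevor and mirtal make rhoqil.
rhoqil + kyevor → vorumb (Recipe 2).
wexird would need mirtal and venesk (Recipe 8), but venesk is never obtained. yulmar would need vorumb and halzan (Recipe 3), but halzan is never obtained.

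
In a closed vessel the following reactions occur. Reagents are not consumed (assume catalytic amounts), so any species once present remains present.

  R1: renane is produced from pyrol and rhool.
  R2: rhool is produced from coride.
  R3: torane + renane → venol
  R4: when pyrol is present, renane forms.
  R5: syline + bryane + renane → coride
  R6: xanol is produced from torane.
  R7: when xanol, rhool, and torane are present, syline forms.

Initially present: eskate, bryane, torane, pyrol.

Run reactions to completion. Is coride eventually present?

No

coride would need syline, bryane, and renane (R5), but syline never forms.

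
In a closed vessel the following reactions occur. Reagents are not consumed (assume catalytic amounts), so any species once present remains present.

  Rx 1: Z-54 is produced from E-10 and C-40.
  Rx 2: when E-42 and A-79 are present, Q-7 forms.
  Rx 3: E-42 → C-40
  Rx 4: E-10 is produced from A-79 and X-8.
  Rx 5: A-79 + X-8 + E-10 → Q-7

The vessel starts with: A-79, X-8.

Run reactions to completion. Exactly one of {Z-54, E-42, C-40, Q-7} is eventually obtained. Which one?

Q-7

A-79 and X-8 present → E-10 forms (Rx 4).
A-79, X-8, and E-10 present → Q-7 forms (Rx 5).
C-40 would need E-42 (Rx 3), but E-42 never forms. Z-54 would need E-10 and C-40 (Rx 1), but C-40 never forms. No rule produces E-42, and it is not given.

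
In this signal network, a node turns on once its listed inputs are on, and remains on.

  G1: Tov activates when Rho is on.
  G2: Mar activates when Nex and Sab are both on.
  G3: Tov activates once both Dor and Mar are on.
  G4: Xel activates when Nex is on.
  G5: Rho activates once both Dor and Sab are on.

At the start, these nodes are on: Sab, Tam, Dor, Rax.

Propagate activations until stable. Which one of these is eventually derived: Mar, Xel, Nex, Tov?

Tov

G5: Dor and Sab on → Rho on.
G1: Rho on → Tov on.
No rule produces Nex, and it is not given. Mar would need Nex and Sab (G2), but Nex never turns on. Xel would need Nex (G4), but Nex never turns on.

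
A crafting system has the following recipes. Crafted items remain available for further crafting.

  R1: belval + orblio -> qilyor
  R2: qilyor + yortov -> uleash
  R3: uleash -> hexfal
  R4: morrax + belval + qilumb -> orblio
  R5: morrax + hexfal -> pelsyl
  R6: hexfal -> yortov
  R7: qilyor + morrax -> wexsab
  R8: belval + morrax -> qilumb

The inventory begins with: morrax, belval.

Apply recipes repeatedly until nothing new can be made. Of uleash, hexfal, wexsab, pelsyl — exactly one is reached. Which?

belval + morrax -> qilumb (R8).
morrax + belval + qilumb -> orblio (R4).
belval + orblio -> qilyor (R1).
Using R7, qilyor and morrax make wexsab.
uleash would need qilyor and yortov (R2), but yortov is never obtained. pelsyl would need morrax and hexfal (R5), but hexfal is never obtained. hexfal would need uleash (R3), but uleash is never obtained.

wexsab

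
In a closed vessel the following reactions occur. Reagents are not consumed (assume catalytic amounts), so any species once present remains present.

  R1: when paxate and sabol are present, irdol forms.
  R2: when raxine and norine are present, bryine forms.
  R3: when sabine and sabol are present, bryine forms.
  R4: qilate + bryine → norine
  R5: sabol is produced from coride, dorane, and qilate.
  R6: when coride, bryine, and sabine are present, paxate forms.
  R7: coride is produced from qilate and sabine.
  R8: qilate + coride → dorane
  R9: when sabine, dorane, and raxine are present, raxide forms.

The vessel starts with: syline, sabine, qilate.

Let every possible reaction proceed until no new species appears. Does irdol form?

qilate and sabine present → coride forms (R7).
qilate and coride present → dorane forms (R8).
coride, dorane, and qilate present → sabol forms (R5).
sabine and sabol present → bryine forms (R3).
coride, bryine, and sabine present → paxate forms (R6).
paxate and sabol present → irdol forms (R1).

Yes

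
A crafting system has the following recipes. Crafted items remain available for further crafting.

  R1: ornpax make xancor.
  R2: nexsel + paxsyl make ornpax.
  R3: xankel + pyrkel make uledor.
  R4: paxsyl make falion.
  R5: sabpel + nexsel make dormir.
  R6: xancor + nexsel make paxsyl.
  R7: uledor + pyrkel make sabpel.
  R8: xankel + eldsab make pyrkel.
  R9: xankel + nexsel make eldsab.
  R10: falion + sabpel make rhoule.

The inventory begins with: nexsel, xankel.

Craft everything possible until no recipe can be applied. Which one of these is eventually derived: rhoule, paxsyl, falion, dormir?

dormir

xankel + nexsel → eldsab (R9).
Using R8, xankel and eldsab make pyrkel.
Using R3, xankel and pyrkel make uledor.
Using R7, uledor and pyrkel make sabpel.
sabpel + nexsel → dormir (R5).
falion would need paxsyl (R4), but paxsyl is never obtained. rhoule would need falion and sabpel (R10), but falion is never obtained. paxsyl would need xancor and nexsel (R6), but xancor is never obtained.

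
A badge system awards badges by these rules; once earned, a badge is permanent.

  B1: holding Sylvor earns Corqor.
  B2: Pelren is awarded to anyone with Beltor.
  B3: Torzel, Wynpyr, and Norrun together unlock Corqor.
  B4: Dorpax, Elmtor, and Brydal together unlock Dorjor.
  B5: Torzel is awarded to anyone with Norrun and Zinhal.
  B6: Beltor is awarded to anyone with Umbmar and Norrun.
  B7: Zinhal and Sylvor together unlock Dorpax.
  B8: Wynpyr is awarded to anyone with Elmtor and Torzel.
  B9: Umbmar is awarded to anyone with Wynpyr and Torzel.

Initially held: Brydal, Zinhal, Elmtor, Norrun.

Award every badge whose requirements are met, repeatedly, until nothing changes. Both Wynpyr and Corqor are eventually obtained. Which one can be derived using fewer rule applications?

Wynpyr: With Norrun and Zinhal, Torzel is earned (B5). With Elmtor and Torzel, Wynpyr is earned (B8). [2 rule applications]
Corqor: With Norrun and Zinhal, Torzel is earned (B5). With Elmtor and Torzel, Wynpyr is earned (B8). With Torzel, Wynpyr, and Norrun, Corqor is earned (B3). [3 rule applications]
Wynpyr needs fewer.

Wynpyr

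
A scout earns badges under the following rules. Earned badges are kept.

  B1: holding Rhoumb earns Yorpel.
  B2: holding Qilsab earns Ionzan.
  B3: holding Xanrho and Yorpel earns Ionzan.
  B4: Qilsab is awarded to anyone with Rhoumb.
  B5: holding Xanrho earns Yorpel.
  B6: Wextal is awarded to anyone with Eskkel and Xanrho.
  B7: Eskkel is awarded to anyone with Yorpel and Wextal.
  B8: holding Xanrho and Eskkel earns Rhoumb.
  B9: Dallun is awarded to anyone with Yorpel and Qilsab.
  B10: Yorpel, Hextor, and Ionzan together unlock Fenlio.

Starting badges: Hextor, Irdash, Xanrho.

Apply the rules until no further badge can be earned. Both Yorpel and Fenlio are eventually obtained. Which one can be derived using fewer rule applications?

Yorpel

Yorpel: With Xanrho, Yorpel is earned (B5). [1 rule application]
Fenlio: With Xanrho, Yorpel is earned (B5). With Xanrho and Yorpel, Ionzan is earned (B3). With Yorpel, Hextor, and Ionzan, Fenlio is earned (B10). [3 rule applications]
Yorpel needs fewer.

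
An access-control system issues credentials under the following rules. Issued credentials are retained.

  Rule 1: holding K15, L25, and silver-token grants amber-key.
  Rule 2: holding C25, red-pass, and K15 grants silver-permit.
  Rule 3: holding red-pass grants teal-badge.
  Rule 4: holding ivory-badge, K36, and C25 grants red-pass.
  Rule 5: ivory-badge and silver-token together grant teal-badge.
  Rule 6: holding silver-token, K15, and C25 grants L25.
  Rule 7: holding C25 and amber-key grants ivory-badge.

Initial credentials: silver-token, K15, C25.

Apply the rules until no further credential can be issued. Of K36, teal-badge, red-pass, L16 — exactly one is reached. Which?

Holding silver-token, K15, and C25 grants L25 (Rule 6).
Holding K15, L25, and silver-token grants amber-key (Rule 1).
Holding C25 and amber-key grants ivory-badge (Rule 7).
Holding ivory-badge and silver-token grants teal-badge (Rule 5).
No rule produces L16, and it is not given. red-pass would need ivory-badge, K36, and C25 (Rule 4), but K36 is never granted. No rule produces K36, and it is not given.

teal-badge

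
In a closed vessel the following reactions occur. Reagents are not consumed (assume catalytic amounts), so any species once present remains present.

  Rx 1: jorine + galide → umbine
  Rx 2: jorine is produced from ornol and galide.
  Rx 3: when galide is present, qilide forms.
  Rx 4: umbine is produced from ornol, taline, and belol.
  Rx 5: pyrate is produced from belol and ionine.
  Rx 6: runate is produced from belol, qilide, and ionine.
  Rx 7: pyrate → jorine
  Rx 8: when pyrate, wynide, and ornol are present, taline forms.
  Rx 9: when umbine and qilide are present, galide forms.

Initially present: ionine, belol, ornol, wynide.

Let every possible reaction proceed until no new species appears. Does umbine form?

belol and ionine present → pyrate forms (Rx 5).
pyrate, wynide, and ornol present → taline forms (Rx 8).
ornol, taline, and belol present → umbine forms (Rx 4).

Yes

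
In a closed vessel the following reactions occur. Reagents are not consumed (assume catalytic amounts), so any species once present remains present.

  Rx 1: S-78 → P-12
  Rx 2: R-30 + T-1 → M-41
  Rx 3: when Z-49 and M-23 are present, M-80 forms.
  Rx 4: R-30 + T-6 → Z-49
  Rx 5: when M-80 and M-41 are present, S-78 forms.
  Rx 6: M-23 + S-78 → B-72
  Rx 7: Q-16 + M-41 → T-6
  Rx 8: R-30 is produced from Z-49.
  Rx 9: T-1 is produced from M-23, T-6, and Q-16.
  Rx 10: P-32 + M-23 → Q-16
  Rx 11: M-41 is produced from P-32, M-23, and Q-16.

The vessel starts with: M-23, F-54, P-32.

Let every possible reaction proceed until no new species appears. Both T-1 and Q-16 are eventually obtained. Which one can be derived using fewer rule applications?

Q-16: P-32 and M-23 present → Q-16 forms (Rx 10). [1 rule application]
T-1: P-32 and M-23 present → Q-16 forms (Rx 10). P-32, M-23, and Q-16 present → M-41 forms (Rx 11). Q-16 and M-41 present → T-6 forms (Rx 7). M-23, T-6, and Q-16 present → T-1 forms (Rx 9). [4 rule applications]
Q-16 needs fewer.

Q-16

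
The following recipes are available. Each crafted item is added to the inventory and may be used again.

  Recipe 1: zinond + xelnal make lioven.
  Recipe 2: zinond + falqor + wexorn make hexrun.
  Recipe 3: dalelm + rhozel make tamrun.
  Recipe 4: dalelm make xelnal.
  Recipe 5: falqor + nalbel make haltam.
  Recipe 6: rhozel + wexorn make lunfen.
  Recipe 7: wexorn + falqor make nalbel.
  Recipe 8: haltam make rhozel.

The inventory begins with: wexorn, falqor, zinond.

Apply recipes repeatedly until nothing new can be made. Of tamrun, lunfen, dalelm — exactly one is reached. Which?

wexorn + falqor → nalbel (Recipe 7).
Using Recipe 5, falqor and nalbel make haltam.
haltam → rhozel (Recipe 8).
Using Recipe 6, rhozel and wexorn make lunfen.
No rule produces dalelm, and it is not given. tamrun would need dalelm and rhozel (Recipe 3), but dalelm is never obtained.

lunfen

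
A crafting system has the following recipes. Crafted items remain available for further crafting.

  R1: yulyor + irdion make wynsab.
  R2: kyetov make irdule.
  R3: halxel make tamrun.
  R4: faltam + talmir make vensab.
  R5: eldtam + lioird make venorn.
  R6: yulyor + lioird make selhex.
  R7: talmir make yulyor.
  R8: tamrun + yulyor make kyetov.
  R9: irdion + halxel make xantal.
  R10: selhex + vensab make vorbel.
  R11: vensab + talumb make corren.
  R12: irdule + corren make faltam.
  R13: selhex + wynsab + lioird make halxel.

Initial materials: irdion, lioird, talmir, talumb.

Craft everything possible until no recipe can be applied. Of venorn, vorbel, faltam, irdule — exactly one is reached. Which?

irdule

Using R7, talmir makes yulyor.
Using R6, yulyor and lioird make selhex.
yulyor + irdion → wynsab (R1).
Using R13, selhex, wynsab, and lioird make halxel.
Using R3, halxel makes tamrun.
Using R8, tamrun and yulyor make kyetov.
kyetov → irdule (R2).
venorn would need eldtam and lioird (R5), but eldtam is never obtained. faltam would need irdule and corren (R12), but corren is never obtained. vorbel would need selhex and vensab (R10), but vensab is never obtained.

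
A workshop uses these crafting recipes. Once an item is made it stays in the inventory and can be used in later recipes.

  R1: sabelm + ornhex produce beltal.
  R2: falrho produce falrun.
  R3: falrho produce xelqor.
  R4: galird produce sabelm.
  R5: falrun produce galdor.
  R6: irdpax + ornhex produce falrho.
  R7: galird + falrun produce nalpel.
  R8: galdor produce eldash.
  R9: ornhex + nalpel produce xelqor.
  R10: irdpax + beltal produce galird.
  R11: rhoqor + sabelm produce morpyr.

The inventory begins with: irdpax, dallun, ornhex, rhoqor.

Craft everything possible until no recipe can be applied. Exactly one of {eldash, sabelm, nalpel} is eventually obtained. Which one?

eldash

Using R6, irdpax and ornhex make falrho.
Using R2, falrho makes falrun.
falrun → galdor (R5).
galdor → eldash (R8).
sabelm would need galird (R4), but galird is never obtained. nalpel would need galird and falrun (R7), but galird is never obtained.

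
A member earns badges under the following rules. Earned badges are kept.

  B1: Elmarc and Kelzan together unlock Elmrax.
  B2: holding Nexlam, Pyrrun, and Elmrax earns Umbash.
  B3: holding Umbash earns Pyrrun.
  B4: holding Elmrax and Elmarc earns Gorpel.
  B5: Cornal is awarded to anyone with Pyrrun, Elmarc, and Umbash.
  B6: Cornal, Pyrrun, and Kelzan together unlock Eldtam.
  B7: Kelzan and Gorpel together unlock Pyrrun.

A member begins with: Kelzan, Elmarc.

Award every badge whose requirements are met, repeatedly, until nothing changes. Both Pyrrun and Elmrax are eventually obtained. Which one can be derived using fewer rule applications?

Elmrax

Elmrax: With Elmarc and Kelzan, Elmrax is earned (B1). [1 rule application]
Pyrrun: With Elmarc and Kelzan, Elmrax is earned (B1). With Elmrax and Elmarc, Gorpel is earned (B4). With Kelzan and Gorpel, Pyrrun is earned (B7). [3 rule applications]
Elmrax needs fewer.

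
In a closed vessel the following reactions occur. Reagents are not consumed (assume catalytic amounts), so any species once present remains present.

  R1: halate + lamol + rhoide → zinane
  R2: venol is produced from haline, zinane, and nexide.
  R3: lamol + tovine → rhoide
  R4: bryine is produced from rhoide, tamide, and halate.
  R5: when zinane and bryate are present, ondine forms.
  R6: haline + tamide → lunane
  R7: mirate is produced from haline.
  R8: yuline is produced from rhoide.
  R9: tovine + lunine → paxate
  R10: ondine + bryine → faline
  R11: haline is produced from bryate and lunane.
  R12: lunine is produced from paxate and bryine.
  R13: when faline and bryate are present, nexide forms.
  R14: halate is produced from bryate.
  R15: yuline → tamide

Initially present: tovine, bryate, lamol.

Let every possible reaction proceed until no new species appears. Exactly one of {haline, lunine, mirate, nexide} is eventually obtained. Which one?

lamol and tovine present → rhoide forms (R3).
bryate present → halate forms (R14).
halate, lamol, and rhoide present → zinane forms (R1).
rhoide present → yuline forms (R8).
yuline present → tamide forms (R15).
zinane and bryate present → ondine forms (R5).
rhoide, tamide, and halate present → bryine forms (R4).
ondine and bryine present → faline forms (R10).
faline and bryate present → nexide forms (R13).
lunine would need paxate and bryine (R12), but paxate never forms. haline would need bryate and lunane (R11), but lunane never forms. mirate would need haline (R7), but haline never forms.

nexide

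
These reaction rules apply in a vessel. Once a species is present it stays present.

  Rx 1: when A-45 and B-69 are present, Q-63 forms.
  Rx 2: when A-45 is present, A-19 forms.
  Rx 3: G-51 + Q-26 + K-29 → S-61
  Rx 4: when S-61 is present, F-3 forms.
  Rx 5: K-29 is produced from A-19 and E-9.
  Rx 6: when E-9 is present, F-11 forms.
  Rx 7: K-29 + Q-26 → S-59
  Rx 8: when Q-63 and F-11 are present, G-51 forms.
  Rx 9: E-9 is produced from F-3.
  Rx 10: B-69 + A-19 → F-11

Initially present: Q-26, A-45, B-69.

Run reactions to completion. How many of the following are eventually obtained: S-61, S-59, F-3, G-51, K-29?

A-45 and B-69 present → Q-63 forms (Rx 1).
A-45 present → A-19 forms (Rx 2).
B-69 and A-19 present → F-11 forms (Rx 10).
Q-63 and F-11 present → G-51 forms (Rx 8).
S-61 would need G-51, Q-26, and K-29 (Rx 3), but K-29 never forms.
S-59 would need K-29 and Q-26 (Rx 7), but K-29 never forms.
F-3 would need S-61 (Rx 4), but S-61 never forms.
G-51: reached.
K-29 would need A-19 and E-9 (Rx 5), but E-9 never forms.
Reached: G-51 — 1 of the 5.

1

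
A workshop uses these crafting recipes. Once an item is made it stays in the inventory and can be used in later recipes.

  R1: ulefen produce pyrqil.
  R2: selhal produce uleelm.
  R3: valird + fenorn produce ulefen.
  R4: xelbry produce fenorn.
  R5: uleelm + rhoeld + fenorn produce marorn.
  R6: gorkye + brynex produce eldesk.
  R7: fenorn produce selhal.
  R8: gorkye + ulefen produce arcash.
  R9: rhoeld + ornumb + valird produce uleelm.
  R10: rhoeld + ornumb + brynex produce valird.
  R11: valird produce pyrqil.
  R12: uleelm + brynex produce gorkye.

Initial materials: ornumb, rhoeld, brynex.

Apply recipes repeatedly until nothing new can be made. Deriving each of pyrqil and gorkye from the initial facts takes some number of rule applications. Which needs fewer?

pyrqil: rhoeld + ornumb + brynex → valird (R10). valird → pyrqil (R11). [2 rule applications]
gorkye: rhoeld + ornumb + brynex → valird (R10). Using R9, rhoeld, ornumb, and valird make uleelm. Using R12, uleelm and brynex make gorkye. [3 rule applications]
pyrqil needs fewer.

pyrqil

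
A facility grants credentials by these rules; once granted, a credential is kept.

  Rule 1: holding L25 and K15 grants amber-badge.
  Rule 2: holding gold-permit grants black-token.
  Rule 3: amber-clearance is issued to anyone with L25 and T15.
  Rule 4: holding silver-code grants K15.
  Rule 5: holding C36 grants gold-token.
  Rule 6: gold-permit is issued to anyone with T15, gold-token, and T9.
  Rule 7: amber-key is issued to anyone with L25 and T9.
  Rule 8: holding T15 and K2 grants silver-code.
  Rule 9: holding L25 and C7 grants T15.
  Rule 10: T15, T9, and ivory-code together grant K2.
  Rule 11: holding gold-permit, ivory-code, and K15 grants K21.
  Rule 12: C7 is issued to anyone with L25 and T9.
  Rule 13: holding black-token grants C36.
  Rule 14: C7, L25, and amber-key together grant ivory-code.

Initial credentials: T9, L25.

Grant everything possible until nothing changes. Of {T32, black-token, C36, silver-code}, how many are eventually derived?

1

Holding L25 and T9 grants amber-key (Rule 7).
Holding L25 and T9 grants C7 (Rule 12).
Holding C7, L25, and amber-key grants ivory-code (Rule 14).
Holding L25 and C7 grants T15 (Rule 9).
Holding T15, T9, and ivory-code grants K2 (Rule 10).
Holding T15 and K2 grants silver-code (Rule 8).
No rule produces T32, and it is not given.
black-token would need gold-permit (Rule 2), but gold-permit is never granted.
C36 would need black-token (Rule 13), but black-token is never granted.
silver-code: reached.
Reached: silver-code — 1 of the 4.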